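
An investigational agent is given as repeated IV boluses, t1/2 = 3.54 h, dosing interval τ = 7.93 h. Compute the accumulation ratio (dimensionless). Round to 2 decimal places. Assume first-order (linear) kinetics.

k = ln2 / t½ = 0.693147 / 3.54 = 0.1958 h⁻¹
e^(−kτ) = e^(−0.1958 × 7.93) = 0.2117
Accumulation ratio R = 1 / (1 − e^(−kτ)) = 1 / (1 − 0.2117) = 1.269

1.27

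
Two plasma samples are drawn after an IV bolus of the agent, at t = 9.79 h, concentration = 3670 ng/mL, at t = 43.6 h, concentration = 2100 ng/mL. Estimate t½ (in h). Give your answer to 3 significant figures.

42.0 h

k = ln(C₁/C₂) / (t₂ − t₁) = ln(3670/2100) / (43.6 − 9.79)
  = 0.5583 / 33.81 = 0.01651 h⁻¹
t½ = ln2 / k = 0.693147 / 0.01651 = 41.98 h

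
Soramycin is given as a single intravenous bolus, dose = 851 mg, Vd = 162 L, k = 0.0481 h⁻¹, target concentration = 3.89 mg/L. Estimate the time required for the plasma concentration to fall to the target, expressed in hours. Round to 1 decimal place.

C₀ = Dose / Vd = 851.0 / 162 = 5.253 mg/L
t = ln(C₀ / C) / k = ln(5.253 / 3.89) / 0.04810
  = ln(1.350) / 0.04810 = 0.3001 / 0.04810 = 6.239 h

6.2 h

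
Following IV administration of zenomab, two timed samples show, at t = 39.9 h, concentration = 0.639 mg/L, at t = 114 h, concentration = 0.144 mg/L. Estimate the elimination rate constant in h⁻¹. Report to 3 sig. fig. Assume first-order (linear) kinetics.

k = ln(C₁/C₂) / (t₂ − t₁) = ln(0.639/0.144) / (114 − 39.9)
  = 1.490 / 74.10 = 0.02011 h⁻¹

0.0201 h⁻¹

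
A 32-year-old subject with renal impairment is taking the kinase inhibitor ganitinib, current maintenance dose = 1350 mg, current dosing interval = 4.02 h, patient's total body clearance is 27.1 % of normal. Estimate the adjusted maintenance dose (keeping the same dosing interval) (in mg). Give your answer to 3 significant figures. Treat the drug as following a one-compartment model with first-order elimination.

366 mg

To keep the same average steady-state level, dosing rate must scale with clearance.
CL ratio = 27.1 / 100 = 0.2710
New dose (same interval) = 1350 × 0.2710 = 365.9 mg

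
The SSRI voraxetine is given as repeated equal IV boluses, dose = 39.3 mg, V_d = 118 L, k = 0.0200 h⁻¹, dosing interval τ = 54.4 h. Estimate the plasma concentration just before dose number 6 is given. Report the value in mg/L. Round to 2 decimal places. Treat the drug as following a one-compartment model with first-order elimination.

0.17 mg/L

C₀ per dose = Dose / Vd = 39.3 / 118 = 0.3331 mg/L
Fraction remaining after one interval: r = e^(−kτ) = e^(−0.02000 × 54.4) = 0.3369
Before dose 6, 5 doses have been given (aged 1τ, 2τ, 3τ, 4τ, 5τ).
C_trough = C₀ × (r + r² + … + r^5) = C₀ × r(1−r^5)/(1−r)
        = 0.3331 × 0.3369 × (1 − 0.004340) / (1 − 0.3369) = 0.1685 mg/L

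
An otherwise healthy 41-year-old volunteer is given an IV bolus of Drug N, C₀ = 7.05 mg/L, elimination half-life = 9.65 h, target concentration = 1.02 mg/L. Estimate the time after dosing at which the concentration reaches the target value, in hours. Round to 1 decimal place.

k = ln2 / t½ = 0.693147 / 9.65 = 0.07183 h⁻¹
t = ln(C₀ / C) / k = ln(7.050 / 1.02) / 0.07183
  = ln(6.912) / 0.07183 = 1.933 / 0.07183 = 26.91 h

26.9 h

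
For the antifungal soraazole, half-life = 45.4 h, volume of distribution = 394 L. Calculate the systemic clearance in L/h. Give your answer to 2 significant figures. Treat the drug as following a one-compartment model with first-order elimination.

k = ln2 / t½ = 0.693147 / 45.4 = 0.01527 h⁻¹
CL = k × Vd = 0.01527 × 394 = 6.016 L/h

6.0 L/h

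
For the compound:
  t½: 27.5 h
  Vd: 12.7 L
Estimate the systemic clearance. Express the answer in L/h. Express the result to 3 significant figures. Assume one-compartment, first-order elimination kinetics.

0.320 L/h

k = ln2 / t½ = 0.693147 / 27.5 = 0.02521 h⁻¹
CL = k × Vd = 0.02521 × 12.7 = 0.3202 L/h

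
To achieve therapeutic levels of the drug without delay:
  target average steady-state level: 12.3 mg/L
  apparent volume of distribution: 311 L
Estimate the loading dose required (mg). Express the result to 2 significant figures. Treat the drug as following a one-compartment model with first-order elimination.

3800 mg

LD = Css × Vd = 12.3 × 311 = 3825 mg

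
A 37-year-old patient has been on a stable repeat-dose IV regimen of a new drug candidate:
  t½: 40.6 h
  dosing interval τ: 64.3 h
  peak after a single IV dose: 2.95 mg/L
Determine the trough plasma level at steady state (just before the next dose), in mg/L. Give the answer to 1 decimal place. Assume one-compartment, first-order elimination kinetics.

1.5 mg/L

k = ln2 / t½ = 0.693147 / 40.6 = 0.01707 h⁻¹
e^(−kτ) = e^(−0.01707 × 64.3) = 0.3337
Accumulation ratio R = 1 / (1 − e^(−kτ)) = 1 / (1 − 0.3337) = 1.501
Steady-state trough = C₀ × R × e^(−kτ) = 2.95 × 1.501 × 0.3337 = 1.478 mg/L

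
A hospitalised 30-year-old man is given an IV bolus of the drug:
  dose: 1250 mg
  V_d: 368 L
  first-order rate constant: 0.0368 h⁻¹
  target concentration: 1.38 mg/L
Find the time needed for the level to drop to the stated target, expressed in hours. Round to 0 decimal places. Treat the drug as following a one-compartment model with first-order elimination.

24 h

C₀ = Dose / Vd = 1250 / 368 = 3.397 mg/L
t = ln(C₀ / C) / k = ln(3.397 / 1.38) / 0.03680
  = ln(2.462) / 0.03680 = 0.9010 / 0.03680 = 24.48 h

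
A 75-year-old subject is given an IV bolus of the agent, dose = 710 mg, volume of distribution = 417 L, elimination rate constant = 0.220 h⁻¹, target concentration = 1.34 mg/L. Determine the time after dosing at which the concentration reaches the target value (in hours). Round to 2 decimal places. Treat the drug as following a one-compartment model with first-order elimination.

1.09 h

C₀ = Dose / Vd = 710.0 / 417 = 1.703 mg/L
t = ln(C₀ / C) / k = ln(1.703 / 1.34) / 0.2200
  = ln(1.271) / 0.2200 = 0.2398 / 0.2200 = 1.090 h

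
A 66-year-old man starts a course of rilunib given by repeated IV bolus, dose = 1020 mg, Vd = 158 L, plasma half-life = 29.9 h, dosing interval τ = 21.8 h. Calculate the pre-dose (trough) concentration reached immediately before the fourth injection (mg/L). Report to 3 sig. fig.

7.66 mg/L

C₀ per dose = Dose / Vd = 1020 / 158 = 6.456 mg/L
k = ln2 / t½ = 0.693147 / 29.9 = 0.02318 h⁻¹
Fraction remaining after one interval: r = e^(−kτ) = e^(−0.02318 × 21.8) = 0.6033
Before dose 4, 3 doses have been given (aged 1τ, 2τ, 3τ).
C_trough = C₀ × (r + r² + … + r^3) = C₀ × r(1−r^3)/(1−r)
        = 6.456 × 0.6033 × (1 − 0.2196) / (1 − 0.6033) = 7.662 mg/L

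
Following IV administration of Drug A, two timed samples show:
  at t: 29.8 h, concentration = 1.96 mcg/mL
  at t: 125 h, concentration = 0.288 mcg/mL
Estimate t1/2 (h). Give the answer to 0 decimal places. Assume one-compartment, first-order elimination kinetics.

34 h

k = ln(C₁/C₂) / (t₂ − t₁) = ln(1.96/0.288) / (125 − 29.8)
  = 1.918 / 95.20 = 0.02015 h⁻¹
t½ = ln2 / k = 0.693147 / 0.02015 = 34.40 h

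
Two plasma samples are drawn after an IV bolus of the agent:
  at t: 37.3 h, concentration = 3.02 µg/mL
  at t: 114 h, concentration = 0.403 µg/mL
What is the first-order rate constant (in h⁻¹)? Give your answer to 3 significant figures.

0.0263 h⁻¹

k = ln(C₁/C₂) / (t₂ − t₁) = ln(3.02/0.403) / (114 − 37.3)
  = 2.014 / 76.70 = 0.02626 h⁻¹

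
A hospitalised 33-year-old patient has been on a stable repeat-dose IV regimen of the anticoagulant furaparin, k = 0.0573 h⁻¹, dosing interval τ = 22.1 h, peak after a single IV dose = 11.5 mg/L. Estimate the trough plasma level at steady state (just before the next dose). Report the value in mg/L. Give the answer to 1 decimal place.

4.5 mg/L

e^(−kτ) = e^(−0.05730 × 22.1) = 0.2819
Accumulation ratio R = 1 / (1 − e^(−kτ)) = 1 / (1 − 0.2819) = 1.393
Steady-state trough = C₀ × R × e^(−kτ) = 11.5 × 1.393 × 0.2819 = 4.516 mg/L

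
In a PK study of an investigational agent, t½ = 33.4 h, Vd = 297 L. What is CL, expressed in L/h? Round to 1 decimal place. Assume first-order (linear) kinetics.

k = ln2 / t½ = 0.693147 / 33.4 = 0.02075 h⁻¹
CL = k × Vd = 0.02075 × 297 = 6.163 L/h

6.2 L/h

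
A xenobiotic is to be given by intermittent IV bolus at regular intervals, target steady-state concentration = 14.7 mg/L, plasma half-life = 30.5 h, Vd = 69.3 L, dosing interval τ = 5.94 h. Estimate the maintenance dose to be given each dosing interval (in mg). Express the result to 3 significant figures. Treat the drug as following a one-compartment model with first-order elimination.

138 mg

k = ln2 / t½ = 0.693147 / 30.5 = 0.02273 h⁻¹
CL = k × Vd = 0.02273 × 69.3 = 1.575 L/h
At steady state, Dose/τ = Css × CL.
Dose = Css × CL × τ = 14.7 × 1.575 × 5.94 = 137.5 mg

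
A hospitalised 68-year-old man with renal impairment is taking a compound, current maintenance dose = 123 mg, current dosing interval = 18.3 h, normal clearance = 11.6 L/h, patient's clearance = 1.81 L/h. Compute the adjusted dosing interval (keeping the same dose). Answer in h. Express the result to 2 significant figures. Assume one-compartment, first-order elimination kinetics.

To keep the same average steady-state level, dosing rate must scale with clearance.
CL ratio = 1.81 / 11.6 = 0.1560
New interval (same dose) = 18.3 / 0.1560 = 117.3 h

120 h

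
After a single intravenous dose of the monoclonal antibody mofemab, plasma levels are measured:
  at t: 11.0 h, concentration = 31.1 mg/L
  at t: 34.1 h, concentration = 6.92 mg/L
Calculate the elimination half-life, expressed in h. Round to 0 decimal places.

k = ln(C₁/C₂) / (t₂ − t₁) = ln(31.1/6.92) / (34.1 − 11.0)
  = 1.503 / 23.10 = 0.06506 h⁻¹
t½ = ln2 / k = 0.693147 / 0.06506 = 10.65 h

11 h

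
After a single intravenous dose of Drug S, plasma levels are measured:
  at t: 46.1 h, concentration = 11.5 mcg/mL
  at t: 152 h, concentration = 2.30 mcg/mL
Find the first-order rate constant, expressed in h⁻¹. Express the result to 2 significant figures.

k = ln(C₁/C₂) / (t₂ − t₁) = ln(11.5/2.30) / (152 − 46.1)
  = 1.609 / 105.9 = 0.01519 h⁻¹

0.015 h⁻¹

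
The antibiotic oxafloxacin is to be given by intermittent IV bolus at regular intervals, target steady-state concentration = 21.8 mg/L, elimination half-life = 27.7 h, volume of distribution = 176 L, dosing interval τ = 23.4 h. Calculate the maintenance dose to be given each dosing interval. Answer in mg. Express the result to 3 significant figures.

k = ln2 / t½ = 0.693147 / 27.7 = 0.02502 h⁻¹
CL = k × Vd = 0.02502 × 176 = 4.404 L/h
At steady state, Dose/τ = Css × CL.
Dose = Css × CL × τ = 21.8 × 4.404 × 23.4 = 2247 mg

2250 mg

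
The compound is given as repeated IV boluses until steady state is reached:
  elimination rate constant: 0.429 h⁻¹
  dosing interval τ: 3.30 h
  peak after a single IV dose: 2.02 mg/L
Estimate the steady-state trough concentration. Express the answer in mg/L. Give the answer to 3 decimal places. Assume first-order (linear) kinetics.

0.648 mg/L

e^(−kτ) = e^(−0.4290 × 3.30) = 0.2428
Accumulation ratio R = 1 / (1 − e^(−kτ)) = 1 / (1 − 0.2428) = 1.321
Steady-state trough = C₀ × R × e^(−kτ) = 2.02 × 1.321 × 0.2428 = 0.6479 mg/L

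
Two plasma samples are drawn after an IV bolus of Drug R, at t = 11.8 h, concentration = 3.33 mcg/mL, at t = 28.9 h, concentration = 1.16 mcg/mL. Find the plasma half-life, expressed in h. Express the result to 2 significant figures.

11 h

k = ln(C₁/C₂) / (t₂ − t₁) = ln(3.33/1.16) / (28.9 − 11.8)
  = 1.055 / 17.10 = 0.06170 h⁻¹
t½ = ln2 / k = 0.693147 / 0.06170 = 11.23 h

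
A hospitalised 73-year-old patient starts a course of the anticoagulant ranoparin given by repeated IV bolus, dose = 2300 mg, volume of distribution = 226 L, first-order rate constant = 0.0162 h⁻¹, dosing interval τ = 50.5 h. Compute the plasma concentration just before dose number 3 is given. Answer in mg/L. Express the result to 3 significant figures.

C₀ per dose = Dose / Vd = 2300 / 226 = 10.18 mg/L
Fraction remaining after one interval: r = e^(−kτ) = e^(−0.01620 × 50.5) = 0.4413
Before dose 3, 2 doses have been given (aged 1τ, 2τ).
C_trough = C₀ × (r + r²) = 10.18 × (0.4413 + 0.1947) = 6.474 mg/L

6.47 mg/L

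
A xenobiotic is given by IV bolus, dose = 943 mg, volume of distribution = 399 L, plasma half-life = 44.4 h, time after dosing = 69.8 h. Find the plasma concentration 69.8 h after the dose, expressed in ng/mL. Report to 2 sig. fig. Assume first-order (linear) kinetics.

790 ng/mL

C₀ = Dose / Vd = 943.0 / 399 = 2.363 mg/L
k = ln2 / t½ = 0.693147 / 44.4 = 0.01561 h⁻¹
C = C₀ · e^(−k·t) = 2.363 × e^(−0.01561 × 69.8)
  = 2.363 × 0.3364 = 0.7949 mg/L
Convert: 0.7949 mg/L × 1000 = 794.9 ng/mL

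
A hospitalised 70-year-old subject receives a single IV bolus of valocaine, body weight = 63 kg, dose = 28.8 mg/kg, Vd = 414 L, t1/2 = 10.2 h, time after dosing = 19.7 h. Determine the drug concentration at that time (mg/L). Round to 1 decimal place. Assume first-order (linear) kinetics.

Total dose = 28.8 × 63 = 1814 mg
C₀ = Dose / Vd = 1814 / 414 = 4.382 mg/L
k = ln2 / t½ = 0.693147 / 10.2 = 0.06796 h⁻¹
C = C₀ · e^(−k·t) = 4.382 × e^(−0.06796 × 19.7)
  = 4.382 × 0.2622 = 1.149 mg/L

1.1 mg/L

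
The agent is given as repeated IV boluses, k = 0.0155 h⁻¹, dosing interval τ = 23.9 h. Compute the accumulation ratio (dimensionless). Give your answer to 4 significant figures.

e^(−kτ) = e^(−0.01550 × 23.9) = 0.6904
Accumulation ratio R = 1 / (1 − e^(−kτ)) = 1 / (1 − 0.6904) = 3.230

3.230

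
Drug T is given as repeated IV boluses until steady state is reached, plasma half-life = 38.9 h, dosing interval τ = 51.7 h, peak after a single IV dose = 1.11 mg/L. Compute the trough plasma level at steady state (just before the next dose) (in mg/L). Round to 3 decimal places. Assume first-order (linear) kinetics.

0.734 mg/L

k = ln2 / t½ = 0.693147 / 38.9 = 0.01782 h⁻¹
e^(−kτ) = e^(−0.01782 × 51.7) = 0.3980
Accumulation ratio R = 1 / (1 − e^(−kτ)) = 1 / (1 − 0.3980) = 1.661
Steady-state trough = C₀ × R × e^(−kτ) = 1.11 × 1.661 × 0.3980 = 0.7338 mg/L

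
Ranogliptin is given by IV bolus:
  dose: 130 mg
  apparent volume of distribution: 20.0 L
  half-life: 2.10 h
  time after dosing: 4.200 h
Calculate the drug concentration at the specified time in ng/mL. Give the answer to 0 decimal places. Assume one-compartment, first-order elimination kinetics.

C₀ = Dose / Vd = 130.0 / 20.0 = 6.500 mg/L
k = ln2 / t½ = 0.693147 / 2.10 = 0.3301 h⁻¹
t / t½ = 4.200 / 2.10 = 2 half-lives
C = C₀ × (1/2)^2 = 6.500 × 0.2500 = 1.625 mg/L
Convert: 1.625 mg/L × 1000 = 1625 ng/mL

1625 ng/mL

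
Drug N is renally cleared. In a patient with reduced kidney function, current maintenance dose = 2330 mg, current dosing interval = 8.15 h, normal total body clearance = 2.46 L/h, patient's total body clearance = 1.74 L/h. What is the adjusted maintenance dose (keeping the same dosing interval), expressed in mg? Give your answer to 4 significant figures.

To keep the same average steady-state level, dosing rate must scale with clearance.
CL ratio = 1.74 / 2.46 = 0.7073
New dose (same interval) = 2330 × 0.7073 = 1648 mg

1648 mg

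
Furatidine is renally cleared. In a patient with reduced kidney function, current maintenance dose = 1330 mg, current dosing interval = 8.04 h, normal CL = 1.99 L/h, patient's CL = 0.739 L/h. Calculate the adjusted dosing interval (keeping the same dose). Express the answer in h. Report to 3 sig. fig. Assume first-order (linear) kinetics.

21.7 h

To keep the same average steady-state level, dosing rate must scale with clearance.
CL ratio = 0.739 / 1.99 = 0.3714
New interval (same dose) = 8.04 / 0.3714 = 21.65 h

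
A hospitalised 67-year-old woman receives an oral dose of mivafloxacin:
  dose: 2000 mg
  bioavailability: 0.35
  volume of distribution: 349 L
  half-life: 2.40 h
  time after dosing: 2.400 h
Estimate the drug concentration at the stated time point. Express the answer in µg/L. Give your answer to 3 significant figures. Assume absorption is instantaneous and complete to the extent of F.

Amount reaching circulation = F × Dose = 0.35 × 2000 = 700.0 mg
C₀ = F·Dose / Vd = 700.0 / 349 = 2.006 mg/L
k = ln2 / t½ = 0.693147 / 2.40 = 0.2888 h⁻¹
t / t½ = 2.400 / 2.40 = 1 half-lives
C = C₀ × (1/2)^1 = 2.006 × 0.5000 = 1.003 mg/L
Convert: 1.003 mg/L × 1000 = 1003 µg/L

1000 µg/L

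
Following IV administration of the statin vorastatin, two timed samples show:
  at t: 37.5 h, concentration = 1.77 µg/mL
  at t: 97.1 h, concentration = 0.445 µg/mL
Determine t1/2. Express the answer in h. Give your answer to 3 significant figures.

29.9 h

k = ln(C₁/C₂) / (t₂ − t₁) = ln(1.77/0.445) / (97.1 − 37.5)
  = 1.381 / 59.60 = 0.02317 h⁻¹
t½ = ln2 / k = 0.693147 / 0.02317 = 29.92 h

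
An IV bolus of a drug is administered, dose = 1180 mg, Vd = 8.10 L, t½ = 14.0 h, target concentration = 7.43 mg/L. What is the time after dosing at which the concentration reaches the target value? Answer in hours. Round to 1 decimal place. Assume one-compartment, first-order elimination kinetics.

C₀ = Dose / Vd = 1180 / 8.10 = 145.7 mg/L
k = ln2 / t½ = 0.693147 / 14.0 = 0.04951 h⁻¹
t = ln(C₀ / C) / k = ln(145.7 / 7.43) / 0.04951
  = ln(19.61) / 0.04951 = 2.976 / 0.04951 = 60.11 h

60.1 h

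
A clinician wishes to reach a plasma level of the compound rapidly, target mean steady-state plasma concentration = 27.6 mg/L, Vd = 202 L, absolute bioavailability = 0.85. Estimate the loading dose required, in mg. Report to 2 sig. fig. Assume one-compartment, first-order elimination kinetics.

6600 mg

LD = Css × Vd / F = 27.6 × 202 / 0.85 = 6559 mg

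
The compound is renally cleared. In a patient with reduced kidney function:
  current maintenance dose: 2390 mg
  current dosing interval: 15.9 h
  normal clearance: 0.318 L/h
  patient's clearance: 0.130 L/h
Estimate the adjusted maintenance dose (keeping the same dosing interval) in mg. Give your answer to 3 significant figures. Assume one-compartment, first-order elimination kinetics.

977 mg

To keep the same average steady-state level, dosing rate must scale with clearance.
CL ratio = 0.130 / 0.318 = 0.4088
New dose (same interval) = 2390 × 0.4088 = 977.0 mg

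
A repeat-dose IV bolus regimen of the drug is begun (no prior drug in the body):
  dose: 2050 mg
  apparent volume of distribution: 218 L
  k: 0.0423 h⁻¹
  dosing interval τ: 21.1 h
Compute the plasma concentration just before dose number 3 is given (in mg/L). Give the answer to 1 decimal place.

5.4 mg/L

C₀ per dose = Dose / Vd = 2050 / 218 = 9.404 mg/L
Fraction remaining after one interval: r = e^(−kτ) = e^(−0.04230 × 21.1) = 0.4096
Before dose 3, 2 doses have been given (aged 1τ, 2τ).
C_trough = C₀ × (r + r²) = 9.404 × (0.4096 + 0.1678) = 5.430 mg/L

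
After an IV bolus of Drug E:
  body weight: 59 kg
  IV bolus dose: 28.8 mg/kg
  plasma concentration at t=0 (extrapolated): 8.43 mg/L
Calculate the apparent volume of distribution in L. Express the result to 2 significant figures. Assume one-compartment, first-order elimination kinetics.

Dose = 28.8 × 59 = 1699 mg
Vd = Dose / C₀ = 1699 / 8.43 = 201.5 L

200 L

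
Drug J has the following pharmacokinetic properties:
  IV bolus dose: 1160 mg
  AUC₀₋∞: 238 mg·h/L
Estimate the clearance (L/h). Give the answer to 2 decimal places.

CL = Dose / AUC = 1160 / 238 = 4.874 L/h

4.87 L/h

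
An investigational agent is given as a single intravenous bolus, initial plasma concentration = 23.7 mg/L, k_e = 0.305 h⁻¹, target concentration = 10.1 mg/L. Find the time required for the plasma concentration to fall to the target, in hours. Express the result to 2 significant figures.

2.8 h

t = ln(C₀ / C) / k = ln(23.70 / 10.1) / 0.3050
  = ln(2.347) / 0.3050 = 0.8531 / 0.3050 = 2.797 h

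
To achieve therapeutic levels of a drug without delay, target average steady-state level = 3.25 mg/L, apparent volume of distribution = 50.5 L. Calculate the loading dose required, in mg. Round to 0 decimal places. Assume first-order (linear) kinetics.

164 mg

LD = Css × Vd = 3.25 × 50.5 = 164.1 mg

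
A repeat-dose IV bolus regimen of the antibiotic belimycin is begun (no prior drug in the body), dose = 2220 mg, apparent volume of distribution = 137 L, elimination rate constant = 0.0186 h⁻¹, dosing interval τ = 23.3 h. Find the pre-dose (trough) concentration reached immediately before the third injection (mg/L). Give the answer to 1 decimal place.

C₀ per dose = Dose / Vd = 2220 / 137 = 16.20 mg/L
Fraction remaining after one interval: r = e^(−kτ) = e^(−0.01860 × 23.3) = 0.6483
Before dose 3, 2 doses have been given (aged 1τ, 2τ).
C_trough = C₀ × (r + r²) = 16.20 × (0.6483 + 0.4203) = 17.31 mg/L

17.3 mg/L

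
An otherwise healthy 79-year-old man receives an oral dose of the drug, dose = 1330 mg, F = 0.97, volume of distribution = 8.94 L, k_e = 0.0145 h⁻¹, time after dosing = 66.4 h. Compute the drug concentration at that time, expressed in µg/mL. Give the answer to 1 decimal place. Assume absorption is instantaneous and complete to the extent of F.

55.1 µg/mL

Amount reaching circulation = F × Dose = 0.97 × 1330 = 1290 mg
C₀ = F·Dose / Vd = 1290 / 8.94 = 144.3 mg/L
C = C₀ · e^(−k·t) = 144.3 × e^(−0.01450 × 66.4)
  = 144.3 × 0.3818 = 55.09 mg/L
(55.09 mg/L = 55.09 µg/mL)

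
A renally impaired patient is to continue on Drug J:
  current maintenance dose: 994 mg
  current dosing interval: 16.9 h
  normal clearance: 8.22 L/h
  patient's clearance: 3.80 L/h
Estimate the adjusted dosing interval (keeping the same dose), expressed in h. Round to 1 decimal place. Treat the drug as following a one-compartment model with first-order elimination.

To keep the same average steady-state level, dosing rate must scale with clearance.
CL ratio = 3.80 / 8.22 = 0.4623
New interval (same dose) = 16.9 / 0.4623 = 36.56 h

36.6 h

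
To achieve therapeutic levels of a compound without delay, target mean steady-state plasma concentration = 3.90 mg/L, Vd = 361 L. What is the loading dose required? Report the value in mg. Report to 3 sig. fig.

1410 mg

LD = Css × Vd = 3.90 × 361 = 1408 mg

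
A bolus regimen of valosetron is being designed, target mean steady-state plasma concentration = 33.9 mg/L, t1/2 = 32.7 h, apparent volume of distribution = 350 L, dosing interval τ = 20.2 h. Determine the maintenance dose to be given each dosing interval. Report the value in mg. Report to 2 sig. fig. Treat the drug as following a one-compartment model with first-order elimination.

k = ln2 / t½ = 0.693147 / 32.7 = 0.02120 h⁻¹
CL = k × Vd = 0.02120 × 350 = 7.420 L/h
At steady state, Dose/τ = Css × CL.
Dose = Css × CL × τ = 33.9 × 7.420 × 20.2 = 5081 mg

5100 mg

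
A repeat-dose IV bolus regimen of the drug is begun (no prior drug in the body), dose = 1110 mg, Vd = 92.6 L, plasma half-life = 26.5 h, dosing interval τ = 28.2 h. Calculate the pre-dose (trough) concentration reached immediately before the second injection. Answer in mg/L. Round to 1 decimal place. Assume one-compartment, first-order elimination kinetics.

C₀ per dose = Dose / Vd = 1110 / 92.6 = 11.99 mg/L
k = ln2 / t½ = 0.693147 / 26.5 = 0.02616 h⁻¹
Fraction remaining after one interval: r = e^(−kτ) = e^(−0.02616 × 28.2) = 0.4782
Before dose 2, 1 dose has been given (aged 1τ).
C_trough = C₀ × r = 11.99 × 0.4782 = 5.734 mg/L

5.7 mg/L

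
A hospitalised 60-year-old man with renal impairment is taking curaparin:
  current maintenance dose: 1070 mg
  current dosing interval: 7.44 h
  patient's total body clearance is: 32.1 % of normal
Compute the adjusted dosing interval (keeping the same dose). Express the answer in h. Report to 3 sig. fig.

23.2 h

To keep the same average steady-state level, dosing rate must scale with clearance.
CL ratio = 32.1 / 100 = 0.3210
New interval (same dose) = 7.44 / 0.3210 = 23.18 h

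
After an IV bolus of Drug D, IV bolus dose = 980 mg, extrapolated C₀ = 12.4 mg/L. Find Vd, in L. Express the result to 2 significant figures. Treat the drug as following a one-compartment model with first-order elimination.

Vd = Dose / C₀ = 980.0 / 12.4 = 79.03 L

79 L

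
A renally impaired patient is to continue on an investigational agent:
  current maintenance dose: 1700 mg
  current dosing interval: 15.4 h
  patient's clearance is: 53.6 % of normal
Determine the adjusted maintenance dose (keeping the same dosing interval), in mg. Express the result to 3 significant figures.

To keep the same average steady-state level, dosing rate must scale with clearance.
CL ratio = 53.6 / 100 = 0.5360
New dose (same interval) = 1700 × 0.5360 = 911.2 mg

911 mg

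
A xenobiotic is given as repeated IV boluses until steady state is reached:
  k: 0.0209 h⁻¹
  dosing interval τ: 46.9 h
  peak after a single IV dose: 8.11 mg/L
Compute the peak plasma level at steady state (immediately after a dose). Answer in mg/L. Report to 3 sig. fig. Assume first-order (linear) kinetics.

13.0 mg/L

e^(−kτ) = e^(−0.02090 × 46.9) = 0.3752
Accumulation ratio R = 1 / (1 − e^(−kτ)) = 1 / (1 − 0.3752) = 1.601
Steady-state peak = C₀ × R = 8.11 × 1.601 = 12.98 mg/L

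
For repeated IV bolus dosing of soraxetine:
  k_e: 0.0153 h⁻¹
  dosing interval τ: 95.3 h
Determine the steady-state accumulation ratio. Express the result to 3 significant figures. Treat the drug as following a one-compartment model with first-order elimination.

e^(−kτ) = e^(−0.01530 × 95.3) = 0.2327
Accumulation ratio R = 1 / (1 − e^(−kτ)) = 1 / (1 − 0.2327) = 1.303

1.30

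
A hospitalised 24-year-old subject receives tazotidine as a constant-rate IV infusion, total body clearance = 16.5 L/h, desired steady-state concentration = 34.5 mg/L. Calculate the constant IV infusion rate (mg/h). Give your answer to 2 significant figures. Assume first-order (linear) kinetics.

At steady state, infusion rate R₀ = Css × CL = 34.5 × 16.50 = 569.3 mg/h

570 mg/h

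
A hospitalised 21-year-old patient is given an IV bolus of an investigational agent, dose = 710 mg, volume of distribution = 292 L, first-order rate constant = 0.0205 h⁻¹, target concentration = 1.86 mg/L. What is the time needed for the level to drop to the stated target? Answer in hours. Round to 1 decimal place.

C₀ = Dose / Vd = 710.0 / 292 = 2.432 mg/L
t = ln(C₀ / C) / k = ln(2.432 / 1.86) / 0.02050
  = ln(1.308) / 0.02050 = 0.2685 / 0.02050 = 13.10 h

13.1 h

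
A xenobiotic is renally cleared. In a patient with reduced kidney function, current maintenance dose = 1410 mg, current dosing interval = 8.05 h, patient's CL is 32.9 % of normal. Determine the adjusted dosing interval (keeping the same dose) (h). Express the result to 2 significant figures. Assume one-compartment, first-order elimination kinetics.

To keep the same average steady-state level, dosing rate must scale with clearance.
CL ratio = 32.9 / 100 = 0.3290
New interval (same dose) = 8.05 / 0.3290 = 24.47 h

24 h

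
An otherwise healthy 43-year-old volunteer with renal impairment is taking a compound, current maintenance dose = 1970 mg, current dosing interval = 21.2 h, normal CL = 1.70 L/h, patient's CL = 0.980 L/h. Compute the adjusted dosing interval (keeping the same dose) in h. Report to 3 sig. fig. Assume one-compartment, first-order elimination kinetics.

To keep the same average steady-state level, dosing rate must scale with clearance.
CL ratio = 0.980 / 1.70 = 0.5765
New interval (same dose) = 21.2 / 0.5765 = 36.77 h

36.8 h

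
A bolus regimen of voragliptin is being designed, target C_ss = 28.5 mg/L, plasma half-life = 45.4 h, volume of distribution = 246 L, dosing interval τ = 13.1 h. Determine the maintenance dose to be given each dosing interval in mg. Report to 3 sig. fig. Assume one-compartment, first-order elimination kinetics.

1400 mg

k = ln2 / t½ = 0.693147 / 45.4 = 0.01527 h⁻¹
CL = k × Vd = 0.01527 × 246 = 3.756 L/h
At steady state, Dose/τ = Css × CL.
Dose = Css × CL × τ = 28.5 × 3.756 × 13.1 = 1402 mg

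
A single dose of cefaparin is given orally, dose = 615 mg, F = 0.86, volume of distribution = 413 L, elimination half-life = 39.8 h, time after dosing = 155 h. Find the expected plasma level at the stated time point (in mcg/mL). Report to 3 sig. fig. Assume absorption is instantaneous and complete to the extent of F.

0.0861 mcg/mL

Amount reaching circulation = F × Dose = 0.86 × 615.0 = 528.9 mg
C₀ = F·Dose / Vd = 528.9 / 413 = 1.281 mg/L
k = ln2 / t½ = 0.693147 / 39.8 = 0.01742 h⁻¹
C = C₀ · e^(−k·t) = 1.281 × e^(−0.01742 × 155)
  = 1.281 × 0.06720 = 0.08608 mg/L
(0.08608 mg/L = 0.08608 mcg/mL)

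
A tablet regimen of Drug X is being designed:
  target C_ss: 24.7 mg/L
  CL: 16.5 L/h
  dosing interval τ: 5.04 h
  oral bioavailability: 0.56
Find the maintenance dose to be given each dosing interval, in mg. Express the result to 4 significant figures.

3668 mg

At steady state, F × (Dose/τ) = Css × CL.
Dose = Css × CL × τ / F = 24.7 × 16.50 × 5.04 / 0.56 = 3668 mg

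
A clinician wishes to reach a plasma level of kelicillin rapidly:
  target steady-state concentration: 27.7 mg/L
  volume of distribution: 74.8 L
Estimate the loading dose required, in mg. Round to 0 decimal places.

2072 mg

LD = Css × Vd = 27.7 × 74.8 = 2072 mg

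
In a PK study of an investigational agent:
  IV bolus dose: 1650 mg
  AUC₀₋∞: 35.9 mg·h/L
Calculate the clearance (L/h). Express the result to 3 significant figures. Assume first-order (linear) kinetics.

CL = Dose / AUC = 1650 / 35.9 = 45.96 L/h

46.0 L/h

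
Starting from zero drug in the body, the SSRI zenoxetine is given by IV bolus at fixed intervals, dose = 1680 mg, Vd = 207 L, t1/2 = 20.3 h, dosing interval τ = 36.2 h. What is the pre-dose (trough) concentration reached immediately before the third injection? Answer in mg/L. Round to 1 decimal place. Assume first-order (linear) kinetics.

3.0 mg/L

C₀ per dose = Dose / Vd = 1680 / 207 = 8.116 mg/L
k = ln2 / t½ = 0.693147 / 20.3 = 0.03415 h⁻¹
Fraction remaining after one interval: r = e^(−kτ) = e^(−0.03415 × 36.2) = 0.2905
Before dose 3, 2 doses have been given (aged 1τ, 2τ).
C_trough = C₀ × (r + r²) = 8.116 × (0.2905 + 0.08439) = 3.043 mg/L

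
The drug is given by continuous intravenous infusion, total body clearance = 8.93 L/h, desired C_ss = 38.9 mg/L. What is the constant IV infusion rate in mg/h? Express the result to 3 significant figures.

At steady state, infusion rate R₀ = Css × CL = 38.9 × 8.930 = 347.4 mg/h

347 mg/h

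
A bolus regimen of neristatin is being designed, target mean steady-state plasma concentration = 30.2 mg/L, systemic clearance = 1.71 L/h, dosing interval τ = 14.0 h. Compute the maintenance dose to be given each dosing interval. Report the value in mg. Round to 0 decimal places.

At steady state, Dose/τ = Css × CL.
Dose = Css × CL × τ = 30.2 × 1.710 × 14.0 = 723.0 mg

723 mg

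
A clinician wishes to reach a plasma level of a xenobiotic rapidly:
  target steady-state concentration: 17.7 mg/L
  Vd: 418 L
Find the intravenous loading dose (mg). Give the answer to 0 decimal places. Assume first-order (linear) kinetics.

LD = Css × Vd = 17.7 × 418 = 7399 mg

7399 mg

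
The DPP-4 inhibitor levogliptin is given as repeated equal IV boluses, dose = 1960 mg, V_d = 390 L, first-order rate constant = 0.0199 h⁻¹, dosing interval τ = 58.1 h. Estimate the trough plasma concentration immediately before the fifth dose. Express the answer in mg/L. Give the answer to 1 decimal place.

C₀ per dose = Dose / Vd = 1960 / 390 = 5.026 mg/L
Fraction remaining after one interval: r = e^(−kτ) = e^(−0.01990 × 58.1) = 0.3147
Before dose 5, 4 doses have been given (aged 1τ, 2τ, 3τ, 4τ).
C_trough = C₀ × (r + r² + … + r^4) = C₀ × r(1−r^4)/(1−r)
        = 5.026 × 0.3147 × (1 − 0.009808) / (1 − 0.3147) = 2.285 mg/L

2.3 mg/L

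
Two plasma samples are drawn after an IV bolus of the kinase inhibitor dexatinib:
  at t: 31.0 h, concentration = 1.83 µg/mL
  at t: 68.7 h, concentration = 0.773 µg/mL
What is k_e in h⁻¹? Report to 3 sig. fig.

0.0229 h⁻¹

k = ln(C₁/C₂) / (t₂ − t₁) = ln(1.83/0.773) / (68.7 − 31.0)
  = 0.8618 / 37.70 = 0.02286 h⁻¹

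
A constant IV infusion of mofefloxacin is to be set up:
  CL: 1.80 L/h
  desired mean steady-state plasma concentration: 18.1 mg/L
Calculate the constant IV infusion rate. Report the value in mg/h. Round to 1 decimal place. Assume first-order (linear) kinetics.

32.6 mg/h

At steady state, infusion rate R₀ = Css × CL = 18.1 × 1.800 = 32.58 mg/h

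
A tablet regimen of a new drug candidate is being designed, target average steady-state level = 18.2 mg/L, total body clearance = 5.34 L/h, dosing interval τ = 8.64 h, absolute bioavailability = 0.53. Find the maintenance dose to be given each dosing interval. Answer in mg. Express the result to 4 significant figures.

1584 mg

At steady state, F × (Dose/τ) = Css × CL.
Dose = Css × CL × τ / F = 18.2 × 5.340 × 8.64 / 0.53 = 1584 mg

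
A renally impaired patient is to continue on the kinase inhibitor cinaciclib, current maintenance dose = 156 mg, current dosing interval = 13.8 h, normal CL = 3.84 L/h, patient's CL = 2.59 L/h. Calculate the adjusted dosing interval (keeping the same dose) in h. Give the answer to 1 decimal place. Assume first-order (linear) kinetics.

20.5 h

To keep the same average steady-state level, dosing rate must scale with clearance.
CL ratio = 2.59 / 3.84 = 0.6745
New interval (same dose) = 13.8 / 0.6745 = 20.46 h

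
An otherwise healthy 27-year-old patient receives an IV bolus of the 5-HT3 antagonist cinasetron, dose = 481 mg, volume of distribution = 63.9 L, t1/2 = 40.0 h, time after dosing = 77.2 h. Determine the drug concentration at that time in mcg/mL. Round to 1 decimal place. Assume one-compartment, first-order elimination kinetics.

2.0 mcg/mL

C₀ = Dose / Vd = 481.0 / 63.9 = 7.527 mg/L
k = ln2 / t½ = 0.693147 / 40.0 = 0.01733 h⁻¹
C = C₀ · e^(−k·t) = 7.527 × e^(−0.01733 × 77.2)
  = 7.527 × 0.2624 = 1.975 mg/L
(1.975 mg/L = 1.975 mcg/mL)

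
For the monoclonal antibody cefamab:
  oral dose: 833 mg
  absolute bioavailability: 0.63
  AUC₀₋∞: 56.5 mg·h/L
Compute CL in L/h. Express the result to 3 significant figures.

CL = F·Dose / AUC = 0.63 × 833 / 56.5 = 9.288 L/h

9.29 L/h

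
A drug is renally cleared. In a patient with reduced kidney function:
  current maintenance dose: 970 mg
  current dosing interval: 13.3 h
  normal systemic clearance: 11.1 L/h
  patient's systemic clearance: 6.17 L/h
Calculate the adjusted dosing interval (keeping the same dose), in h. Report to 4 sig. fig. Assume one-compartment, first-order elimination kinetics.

To keep the same average steady-state level, dosing rate must scale with clearance.
CL ratio = 6.17 / 11.1 = 0.5559
New interval (same dose) = 13.3 / 0.5559 = 23.93 h

23.93 h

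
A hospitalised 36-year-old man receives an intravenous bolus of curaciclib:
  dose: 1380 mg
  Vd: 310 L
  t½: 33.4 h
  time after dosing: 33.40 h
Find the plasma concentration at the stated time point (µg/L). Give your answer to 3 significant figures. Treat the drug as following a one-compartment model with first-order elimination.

C₀ = Dose / Vd = 1380 / 310 = 4.452 mg/L
k = ln2 / t½ = 0.693147 / 33.4 = 0.02075 h⁻¹
t / t½ = 33.40 / 33.4 = 1 half-lives
C = C₀ × (1/2)^1 = 4.452 × 0.5000 = 2.226 mg/L
Convert: 2.226 mg/L × 1000 = 2226 µg/L

2230 µg/L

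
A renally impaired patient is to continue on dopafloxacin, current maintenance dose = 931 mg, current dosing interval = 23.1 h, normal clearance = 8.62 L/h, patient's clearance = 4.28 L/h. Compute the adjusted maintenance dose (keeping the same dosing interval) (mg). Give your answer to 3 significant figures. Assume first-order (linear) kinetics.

462 mg

To keep the same average steady-state level, dosing rate must scale with clearance.
CL ratio = 4.28 / 8.62 = 0.4965
New dose (same interval) = 931 × 0.4965 = 462.2 mg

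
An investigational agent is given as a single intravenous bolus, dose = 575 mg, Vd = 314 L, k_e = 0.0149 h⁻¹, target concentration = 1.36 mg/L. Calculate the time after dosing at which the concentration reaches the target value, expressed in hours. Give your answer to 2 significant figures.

20 h

C₀ = Dose / Vd = 575.0 / 314 = 1.831 mg/L
t = ln(C₀ / C) / k = ln(1.831 / 1.36) / 0.01490
  = ln(1.346) / 0.01490 = 0.2971 / 0.01490 = 19.94 h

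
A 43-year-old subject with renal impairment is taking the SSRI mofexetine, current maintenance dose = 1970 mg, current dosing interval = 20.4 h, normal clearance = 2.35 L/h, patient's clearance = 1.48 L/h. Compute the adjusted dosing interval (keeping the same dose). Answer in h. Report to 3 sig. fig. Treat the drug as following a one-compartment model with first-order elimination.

To keep the same average steady-state level, dosing rate must scale with clearance.
CL ratio = 1.48 / 2.35 = 0.6298
New interval (same dose) = 20.4 / 0.6298 = 32.39 h

32.4 h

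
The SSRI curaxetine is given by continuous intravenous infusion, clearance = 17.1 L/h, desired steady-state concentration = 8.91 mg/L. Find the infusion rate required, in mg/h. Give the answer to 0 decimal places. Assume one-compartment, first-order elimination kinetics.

At steady state, infusion rate R₀ = Css × CL = 8.91 × 17.10 = 152.4 mg/h

152 mg/h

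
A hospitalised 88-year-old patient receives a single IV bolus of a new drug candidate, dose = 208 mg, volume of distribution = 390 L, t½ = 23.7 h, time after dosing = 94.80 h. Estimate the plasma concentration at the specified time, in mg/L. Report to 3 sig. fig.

C₀ = Dose / Vd = 208.0 / 390 = 0.5333 mg/L
k = ln2 / t½ = 0.693147 / 23.7 = 0.02925 h⁻¹
t / t½ = 94.80 / 23.7 = 4 half-lives
C = C₀ × (1/2)^4 = 0.5333 × 0.06250 = 0.03333 mg/L

0.0333 mg/L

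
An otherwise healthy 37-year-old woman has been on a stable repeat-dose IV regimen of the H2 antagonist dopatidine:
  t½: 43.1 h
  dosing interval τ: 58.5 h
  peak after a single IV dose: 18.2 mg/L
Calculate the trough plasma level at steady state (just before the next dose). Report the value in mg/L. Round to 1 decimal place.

k = ln2 / t½ = 0.693147 / 43.1 = 0.01608 h⁻¹
e^(−kτ) = e^(−0.01608 × 58.5) = 0.3904
Accumulation ratio R = 1 / (1 − e^(−kτ)) = 1 / (1 − 0.3904) = 1.640
Steady-state trough = C₀ × R × e^(−kτ) = 18.2 × 1.640 × 0.3904 = 11.65 mg/L

11.7 mg/L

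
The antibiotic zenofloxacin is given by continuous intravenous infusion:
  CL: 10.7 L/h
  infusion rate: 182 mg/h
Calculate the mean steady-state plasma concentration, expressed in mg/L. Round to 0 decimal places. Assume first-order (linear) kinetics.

At steady state Css = R₀ / CL = 182 / 10.70 = 17.01 mg/L

17 mg/L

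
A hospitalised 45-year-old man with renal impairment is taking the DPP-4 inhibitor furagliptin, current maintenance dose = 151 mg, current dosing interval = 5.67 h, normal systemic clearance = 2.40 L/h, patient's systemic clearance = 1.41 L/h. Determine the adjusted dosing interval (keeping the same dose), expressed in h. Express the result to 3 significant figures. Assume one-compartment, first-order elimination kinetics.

9.65 h

To keep the same average steady-state level, dosing rate must scale with clearance.
CL ratio = 1.41 / 2.40 = 0.5875
New interval (same dose) = 5.67 / 0.5875 = 9.651 h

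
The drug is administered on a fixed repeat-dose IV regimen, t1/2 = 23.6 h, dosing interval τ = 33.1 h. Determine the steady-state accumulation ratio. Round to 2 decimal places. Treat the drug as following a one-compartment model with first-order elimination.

1.61

k = ln2 / t½ = 0.693147 / 23.6 = 0.02937 h⁻¹
e^(−kτ) = e^(−0.02937 × 33.1) = 0.3783
Accumulation ratio R = 1 / (1 − e^(−kτ)) = 1 / (1 − 0.3783) = 1.608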